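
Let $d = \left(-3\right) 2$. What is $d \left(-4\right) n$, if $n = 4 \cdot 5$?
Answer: $480$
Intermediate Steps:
$d = -6$
$n = 20$
$d \left(-4\right) n = \left(-6\right) \left(-4\right) 20 = 24 \cdot 20 = 480$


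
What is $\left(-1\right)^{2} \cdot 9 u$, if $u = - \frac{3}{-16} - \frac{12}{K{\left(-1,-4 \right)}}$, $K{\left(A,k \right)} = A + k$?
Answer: $\frac{1863}{80} \approx 23.288$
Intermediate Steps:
$u = \frac{207}{80}$ ($u = - \frac{3}{-16} - \frac{12}{-1 - 4} = \left(-3\right) \left(- \frac{1}{16}\right) - \frac{12}{-5} = \frac{3}{16} - - \frac{12}{5} = \frac{3}{16} + \frac{12}{5} = \frac{207}{80} \approx 2.5875$)
$\left(-1\right)^{2} \cdot 9 u = \left(-1\right)^{2} \cdot 9 \cdot \frac{207}{80} = 1 \cdot 9 \cdot \frac{207}{80} = 9 \cdot \frac{207}{80} = \frac{1863}{80}$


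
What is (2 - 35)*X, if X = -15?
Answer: 495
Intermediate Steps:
(2 - 35)*X = (2 - 35)*(-15) = -33*(-15) = 495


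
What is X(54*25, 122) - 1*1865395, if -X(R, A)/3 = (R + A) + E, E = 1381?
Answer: -1873954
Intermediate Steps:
X(R, A) = -4143 - 3*A - 3*R (X(R, A) = -3*((R + A) + 1381) = -3*((A + R) + 1381) = -3*(1381 + A + R) = -4143 - 3*A - 3*R)
X(54*25, 122) - 1*1865395 = (-4143 - 3*122 - 162*25) - 1*1865395 = (-4143 - 366 - 3*1350) - 1865395 = (-4143 - 366 - 4050) - 1865395 = -8559 - 1865395 = -1873954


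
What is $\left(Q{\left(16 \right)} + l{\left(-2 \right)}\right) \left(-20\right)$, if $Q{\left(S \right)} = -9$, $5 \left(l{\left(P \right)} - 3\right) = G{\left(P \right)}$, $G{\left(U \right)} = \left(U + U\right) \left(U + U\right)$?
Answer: $56$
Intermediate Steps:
$G{\left(U \right)} = 4 U^{2}$ ($G{\left(U \right)} = 2 U 2 U = 4 U^{2}$)
$l{\left(P \right)} = 3 + \frac{4 P^{2}}{5}$
$\left(Q{\left(16 \right)} + l{\left(-2 \right)}\right) \left(-20\right) = \left(-9 + \left(3 + \frac{4 \left(-2\right)^{2}}{5}\right)\right) \left(-20\right) = \left(-9 + \left(3 + \frac{4}{5} \cdot 4\right)\right) \left(-20\right) = \left(-9 + \left(3 + \frac{16}{5}\right)\right) \left(-20\right) = \left(-9 + \frac{31}{5}\right) \left(-20\right) = \left(- \frac{14}{5}\right) \left(-20\right) = 56$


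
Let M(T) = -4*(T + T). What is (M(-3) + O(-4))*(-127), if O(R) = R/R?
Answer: -3175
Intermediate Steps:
M(T) = -8*T
O(R) = 1
(M(-3) + O(-4))*(-127) = (-8*(-3) + 1)*(-127) = (24 + 1)*(-127) = 25*(-127) = -3175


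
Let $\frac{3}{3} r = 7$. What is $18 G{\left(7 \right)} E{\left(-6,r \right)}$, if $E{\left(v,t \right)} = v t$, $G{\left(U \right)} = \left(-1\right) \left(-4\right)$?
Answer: $-3024$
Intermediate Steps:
$G{\left(U \right)} = 4$
$r = 7$
$E{\left(v,t \right)} = t v$
$18 G{\left(7 \right)} E{\left(-6,r \right)} = 18 \cdot 4 \cdot 7 \left(-6\right) = 72 \left(-42\right) = -3024$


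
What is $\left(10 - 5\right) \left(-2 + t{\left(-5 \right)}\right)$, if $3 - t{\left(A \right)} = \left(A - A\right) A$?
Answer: $5$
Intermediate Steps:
$t{\left(A \right)} = 3$ ($t{\left(A \right)} = 3 - \left(A - A\right) A = 3 - 0 A = 3 - 0 = 3 + 0 = 3$)
$\left(10 - 5\right) \left(-2 + t{\left(-5 \right)}\right) = \left(10 - 5\right) \left(-2 + 3\right) = 5 \cdot 1 = 5$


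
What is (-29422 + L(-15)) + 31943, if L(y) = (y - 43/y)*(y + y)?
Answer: 2885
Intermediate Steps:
L(y) = 2*y*(y - 43/y) (L(y) = (y - 43/y)*(2*y) = 2*y*(y - 43/y))
(-29422 + L(-15)) + 31943 = (-29422 + (-86 + 2*(-15)**2)) + 31943 = (-29422 + (-86 + 2*225)) + 31943 = (-29422 + (-86 + 450)) + 31943 = (-29422 + 364) + 31943 = -29058 + 31943 = 2885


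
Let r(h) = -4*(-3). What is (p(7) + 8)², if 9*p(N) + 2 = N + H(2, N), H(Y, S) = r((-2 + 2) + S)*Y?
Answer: 10201/81 ≈ 125.94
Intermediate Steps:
r(h) = 12
H(Y, S) = 12*Y
p(N) = 22/9 + N/9 (p(N) = -2/9 + (N + 12*2)/9 = -2/9 + (N + 24)/9 = -2/9 + (24 + N)/9 = -2/9 + (8/3 + N/9) = 22/9 + N/9)
(p(7) + 8)² = ((22/9 + (⅑)*7) + 8)² = ((22/9 + 7/9) + 8)² = (29/9 + 8)² = (101/9)² = 10201/81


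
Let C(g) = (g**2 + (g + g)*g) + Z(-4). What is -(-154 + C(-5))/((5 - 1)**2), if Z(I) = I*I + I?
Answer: 67/16 ≈ 4.1875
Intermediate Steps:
Z(I) = I + I**2 (Z(I) = I**2 + I = I + I**2)
C(g) = 12 + 3*g**2 (C(g) = (g**2 + (g + g)*g) - 4*(1 - 4) = (g**2 + (2*g)*g) - 4*(-3) = (g**2 + 2*g**2) + 12 = 3*g**2 + 12 = 12 + 3*g**2)
-(-154 + C(-5))/((5 - 1)**2) = -(-154 + (12 + 3*(-5)**2))/((5 - 1)**2) = -(-154 + (12 + 3*25))/(4**2) = -(-154 + (12 + 75))/16 = -(-154 + 87)/16 = -(-67)/16 = -1*(-67/16) = 67/16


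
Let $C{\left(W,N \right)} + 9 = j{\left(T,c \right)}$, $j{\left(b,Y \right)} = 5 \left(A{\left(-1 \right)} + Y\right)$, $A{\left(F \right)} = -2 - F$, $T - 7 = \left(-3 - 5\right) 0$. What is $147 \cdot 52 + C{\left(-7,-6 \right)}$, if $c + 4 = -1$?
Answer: $7605$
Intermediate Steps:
$T = 7$ ($T = 7 + \left(-3 - 5\right) 0 = 7 - 0 = 7 + 0 = 7$)
$c = -5$ ($c = -4 - 1 = -5$)
$j{\left(b,Y \right)} = -5 + 5 Y$ ($j{\left(b,Y \right)} = 5 \left(\left(-2 - -1\right) + Y\right) = 5 \left(\left(-2 + 1\right) + Y\right) = 5 \left(-1 + Y\right) = -5 + 5 Y$)
$C{\left(W,N \right)} = -39$ ($C{\left(W,N \right)} = -9 + \left(-5 + 5 \left(-5\right)\right) = -9 - 30 = -39$)
$147 \cdot 52 + C{\left(-7,-6 \right)} = 147 \cdot 52 - 39 = 7644 - 39 = 7605$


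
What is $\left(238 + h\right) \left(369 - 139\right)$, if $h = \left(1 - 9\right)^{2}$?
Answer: $69460$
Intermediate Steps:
$h = 64$ ($h = \left(-8\right)^{2} = 64$)
$\left(238 + h\right) \left(369 - 139\right) = \left(238 + 64\right) \left(369 - 139\right) = 302 \cdot 230 = 69460$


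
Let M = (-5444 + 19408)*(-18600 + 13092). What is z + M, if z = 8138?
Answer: -76905574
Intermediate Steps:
M = -76913712 (M = 13964*(-5508) = -76913712)
z + M = 8138 - 76913712 = -76905574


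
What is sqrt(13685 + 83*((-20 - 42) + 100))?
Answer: 3*sqrt(1871) ≈ 129.77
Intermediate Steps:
sqrt(13685 + 83*((-20 - 42) + 100)) = sqrt(13685 + 83*(-62 + 100)) = sqrt(13685 + 83*38) = sqrt(13685 + 3154) = sqrt(16839) = 3*sqrt(1871)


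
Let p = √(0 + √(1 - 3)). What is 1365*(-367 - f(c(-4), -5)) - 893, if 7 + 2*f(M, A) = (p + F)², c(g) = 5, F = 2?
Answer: -994141/2 - 1365*(2 + 2^(¼)*√I)²/2 ≈ -5.021e+5 - 3260.8*I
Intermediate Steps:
p = 2^(¼)*√I (p = √(0 + √(-2)) = √(0 + I*√2) = √(I*√2) = 2^(¼)*√I ≈ 0.8409 + 0.8409*I)
f(M, A) = -7/2 + (2 + 2^(¼)*√I)²/2 (f(M, A) = -7/2 + (2^(¼)*√I + 2)²/2 = -7/2 + (2 + 2^(¼)*√I)²/2)
1365*(-367 - f(c(-4), -5)) - 893 = 1365*(-367 - (-7/2 + (2 + 2^(¼)*√I)²/2)) - 893 = 1365*(-367 + (7/2 - (2 + 2^(¼)*√I)²/2)) - 893 = 1365*(-727/2 - (2 + 2^(¼)*√I)²/2) - 893 = (-992355/2 - 1365*(2 + 2^(¼)*√I)²/2) - 893 = -994141/2 - 1365*(2 + 2^(¼)*√I)²/2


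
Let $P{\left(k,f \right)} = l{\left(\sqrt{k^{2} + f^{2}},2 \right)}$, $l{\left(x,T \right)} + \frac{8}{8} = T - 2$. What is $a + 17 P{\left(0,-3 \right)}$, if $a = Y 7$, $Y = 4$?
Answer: $11$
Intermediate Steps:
$l{\left(x,T \right)} = -3 + T$ ($l{\left(x,T \right)} = -1 + \left(T - 2\right) = -1 + \left(-2 + T\right) = -3 + T$)
$P{\left(k,f \right)} = -1$ ($P{\left(k,f \right)} = -3 + 2 = -1$)
$a = 28$ ($a = 4 \cdot 7 = 28$)
$a + 17 P{\left(0,-3 \right)} = 28 + 17 \left(-1\right) = 28 - 17 = 11$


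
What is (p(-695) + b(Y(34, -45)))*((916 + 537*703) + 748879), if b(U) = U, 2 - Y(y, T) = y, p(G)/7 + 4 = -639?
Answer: -5110078098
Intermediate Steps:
p(G) = -4501 (p(G) = -28 + 7*(-639) = -28 - 4473 = -4501)
Y(y, T) = 2 - y
(p(-695) + b(Y(34, -45)))*((916 + 537*703) + 748879) = (-4501 + (2 - 1*34))*((916 + 537*703) + 748879) = (-4501 + (2 - 34))*((916 + 377511) + 748879) = (-4501 - 32)*(378427 + 748879) = -4533*1127306 = -5110078098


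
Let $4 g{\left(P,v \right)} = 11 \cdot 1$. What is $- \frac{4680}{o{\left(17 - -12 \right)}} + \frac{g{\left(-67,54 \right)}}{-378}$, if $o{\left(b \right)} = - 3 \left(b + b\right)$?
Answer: $\frac{1179041}{43848} \approx 26.889$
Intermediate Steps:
$g{\left(P,v \right)} = \frac{11}{4}$ ($g{\left(P,v \right)} = \frac{11 \cdot 1}{4} = \frac{1}{4} \cdot 11 = \frac{11}{4}$)
$o{\left(b \right)} = - 6 b$ ($o{\left(b \right)} = - 3 \cdot 2 b = - 6 b$)
$- \frac{4680}{o{\left(17 - -12 \right)}} + \frac{g{\left(-67,54 \right)}}{-378} = - \frac{4680}{\left(-6\right) \left(17 - -12\right)} + \frac{11}{4 \left(-378\right)} = - \frac{4680}{\left(-6\right) \left(17 + 12\right)} + \frac{11}{4} \left(- \frac{1}{378}\right) = - \frac{4680}{\left(-6\right) 29} - \frac{11}{1512} = - \frac{4680}{-174} - \frac{11}{1512} = \left(-4680\right) \left(- \frac{1}{174}\right) - \frac{11}{1512} = \frac{780}{29} - \frac{11}{1512} = \frac{1179041}{43848}$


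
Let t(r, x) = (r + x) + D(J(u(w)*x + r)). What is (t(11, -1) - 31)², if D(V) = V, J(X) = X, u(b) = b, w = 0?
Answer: 100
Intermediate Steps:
t(r, x) = x + 2*r (t(r, x) = (r + x) + (0*x + r) = (r + x) + (0 + r) = (r + x) + r = x + 2*r)
(t(11, -1) - 31)² = ((-1 + 2*11) - 31)² = ((-1 + 22) - 31)² = (21 - 31)² = (-10)² = 100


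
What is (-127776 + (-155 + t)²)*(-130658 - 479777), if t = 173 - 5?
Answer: 77895779045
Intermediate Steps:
t = 168
(-127776 + (-155 + t)²)*(-130658 - 479777) = (-127776 + (-155 + 168)²)*(-130658 - 479777) = (-127776 + 13²)*(-610435) = (-127776 + 169)*(-610435) = -127607*(-610435) = 77895779045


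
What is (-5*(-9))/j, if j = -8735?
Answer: -9/1747 ≈ -0.0051517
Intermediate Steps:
(-5*(-9))/j = -5*(-9)/(-8735) = 45*(-1/8735) = -9/1747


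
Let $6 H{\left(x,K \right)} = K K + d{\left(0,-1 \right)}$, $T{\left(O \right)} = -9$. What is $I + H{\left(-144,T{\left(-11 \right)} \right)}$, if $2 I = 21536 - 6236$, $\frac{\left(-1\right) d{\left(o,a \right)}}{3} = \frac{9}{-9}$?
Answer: $7664$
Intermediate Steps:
$d{\left(o,a \right)} = 3$ ($d{\left(o,a \right)} = - 3 \frac{9}{-9} = - 3 \cdot 9 \left(- \frac{1}{9}\right) = \left(-3\right) \left(-1\right) = 3$)
$I = 7650$ ($I = \frac{21536 - 6236}{2} = \frac{1}{2} \cdot 15300 = 7650$)
$H{\left(x,K \right)} = \frac{1}{2} + \frac{K^{2}}{6}$ ($H{\left(x,K \right)} = \frac{K K + 3}{6} = \frac{K^{2} + 3}{6} = \frac{3 + K^{2}}{6} = \frac{1}{2} + \frac{K^{2}}{6}$)
$I + H{\left(-144,T{\left(-11 \right)} \right)} = 7650 + \left(\frac{1}{2} + \frac{\left(-9\right)^{2}}{6}\right) = 7650 + \left(\frac{1}{2} + \frac{1}{6} \cdot 81\right) = 7650 + \left(\frac{1}{2} + \frac{27}{2}\right) = 7650 + 14 = 7664$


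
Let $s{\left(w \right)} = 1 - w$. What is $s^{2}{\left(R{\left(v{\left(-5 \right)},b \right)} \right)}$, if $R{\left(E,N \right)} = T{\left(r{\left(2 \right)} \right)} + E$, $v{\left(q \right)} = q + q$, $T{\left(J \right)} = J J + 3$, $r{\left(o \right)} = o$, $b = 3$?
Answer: $16$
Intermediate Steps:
$T{\left(J \right)} = 3 + J^{2}$ ($T{\left(J \right)} = J^{2} + 3 = 3 + J^{2}$)
$v{\left(q \right)} = 2 q$
$R{\left(E,N \right)} = 7 + E$ ($R{\left(E,N \right)} = \left(3 + 2^{2}\right) + E = \left(3 + 4\right) + E = 7 + E$)
$s^{2}{\left(R{\left(v{\left(-5 \right)},b \right)} \right)} = \left(1 - \left(7 + 2 \left(-5\right)\right)\right)^{2} = \left(1 - \left(7 - 10\right)\right)^{2} = \left(1 - -3\right)^{2} = \left(1 + 3\right)^{2} = 4^{2} = 16$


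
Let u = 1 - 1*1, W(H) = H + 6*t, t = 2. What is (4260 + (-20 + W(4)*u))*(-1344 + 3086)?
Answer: 7386080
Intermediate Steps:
W(H) = 12 + H (W(H) = H + 6*2 = H + 12 = 12 + H)
u = 0 (u = 1 - 1 = 0)
(4260 + (-20 + W(4)*u))*(-1344 + 3086) = (4260 + (-20 + (12 + 4)*0))*(-1344 + 3086) = (4260 + (-20 + 16*0))*1742 = (4260 + (-20 + 0))*1742 = (4260 - 20)*1742 = 4240*1742 = 7386080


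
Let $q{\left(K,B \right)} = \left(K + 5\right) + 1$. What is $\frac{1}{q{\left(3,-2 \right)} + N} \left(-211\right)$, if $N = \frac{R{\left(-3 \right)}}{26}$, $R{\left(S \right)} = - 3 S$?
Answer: $- \frac{5486}{243} \approx -22.576$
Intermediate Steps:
$q{\left(K,B \right)} = 6 + K$ ($q{\left(K,B \right)} = \left(5 + K\right) + 1 = 6 + K$)
$N = \frac{9}{26}$ ($N = \frac{\left(-3\right) \left(-3\right)}{26} = 9 \cdot \frac{1}{26} = \frac{9}{26} \approx 0.34615$)
$\frac{1}{q{\left(3,-2 \right)} + N} \left(-211\right) = \frac{1}{\left(6 + 3\right) + \frac{9}{26}} \left(-211\right) = \frac{1}{9 + \frac{9}{26}} \left(-211\right) = \frac{1}{\frac{243}{26}} \left(-211\right) = \frac{26}{243} \left(-211\right) = - \frac{5486}{243}$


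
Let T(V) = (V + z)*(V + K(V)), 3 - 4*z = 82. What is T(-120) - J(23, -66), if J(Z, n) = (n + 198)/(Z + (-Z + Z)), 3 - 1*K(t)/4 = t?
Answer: -1195833/23 ≈ -51993.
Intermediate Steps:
z = -79/4 (z = ¾ - ¼*82 = ¾ - 41/2 = -79/4 ≈ -19.750)
K(t) = 12 - 4*t
T(V) = (12 - 3*V)*(-79/4 + V) (T(V) = (V - 79/4)*(V + (12 - 4*V)) = (-79/4 + V)*(12 - 3*V) = (12 - 3*V)*(-79/4 + V))
J(Z, n) = (198 + n)/Z (J(Z, n) = (198 + n)/(Z + 0) = (198 + n)/Z)
T(-120) - J(23, -66) = (-237 - 3*(-120)² + (285/4)*(-120)) - (198 - 66)/23 = (-237 - 3*14400 - 8550) - 132/23 = (-237 - 43200 - 8550) - 1*132/23 = -51987 - 132/23 = -1195833/23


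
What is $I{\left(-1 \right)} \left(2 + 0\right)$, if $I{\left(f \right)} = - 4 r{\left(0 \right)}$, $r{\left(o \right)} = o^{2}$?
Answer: $0$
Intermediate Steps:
$I{\left(f \right)} = 0$ ($I{\left(f \right)} = - 4 \cdot 0^{2} = \left(-4\right) 0 = 0$)
$I{\left(-1 \right)} \left(2 + 0\right) = 0 \left(2 + 0\right) = 0 \cdot 2 = 0$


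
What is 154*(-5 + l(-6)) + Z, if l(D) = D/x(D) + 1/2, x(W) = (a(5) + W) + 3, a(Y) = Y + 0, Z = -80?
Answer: -1235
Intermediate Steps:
a(Y) = Y
x(W) = 8 + W (x(W) = (5 + W) + 3 = 8 + W)
l(D) = ½ + D/(8 + D) (l(D) = D/(8 + D) + 1/2 = D/(8 + D) + 1*(½) = D/(8 + D) + ½ = ½ + D/(8 + D))
154*(-5 + l(-6)) + Z = 154*(-5 + (8 + 3*(-6))/(2*(8 - 6))) - 80 = 154*(-5 + (½)*(8 - 18)/2) - 80 = 154*(-5 + (½)*(½)*(-10)) - 80 = 154*(-5 - 5/2) - 80 = 154*(-15/2) - 80 = -1155 - 80 = -1235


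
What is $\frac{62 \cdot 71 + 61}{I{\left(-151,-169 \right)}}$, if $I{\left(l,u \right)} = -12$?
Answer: $- \frac{4463}{12} \approx -371.92$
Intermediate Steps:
$\frac{62 \cdot 71 + 61}{I{\left(-151,-169 \right)}} = \frac{62 \cdot 71 + 61}{-12} = \left(4402 + 61\right) \left(- \frac{1}{12}\right) = 4463 \left(- \frac{1}{12}\right) = - \frac{4463}{12}$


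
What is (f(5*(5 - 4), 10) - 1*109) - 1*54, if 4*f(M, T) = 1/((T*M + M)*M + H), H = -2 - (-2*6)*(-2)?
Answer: -162347/996 ≈ -163.00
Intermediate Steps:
H = -26 (H = -2 - (-12)*(-2) = -2 - 1*24 = -2 - 24 = -26)
f(M, T) = 1/(4*(-26 + M*(M + M*T))) (f(M, T) = 1/(4*((T*M + M)*M - 26)) = 1/(4*((M*T + M)*M - 26)) = 1/(4*((M + M*T)*M - 26)) = 1/(4*(M*(M + M*T) - 26)) = 1/(4*(-26 + M*(M + M*T))))
(f(5*(5 - 4), 10) - 1*109) - 1*54 = (1/(4*(-26 + (5*(5 - 4))**2 + 10*(5*(5 - 4))**2)) - 1*109) - 1*54 = (1/(4*(-26 + (5*1)**2 + 10*(5*1)**2)) - 109) - 54 = (1/(4*(-26 + 5**2 + 10*5**2)) - 109) - 54 = (1/(4*(-26 + 25 + 10*25)) - 109) - 54 = (1/(4*(-26 + 25 + 250)) - 109) - 54 = ((1/4)/249 - 109) - 54 = ((1/4)*(1/249) - 109) - 54 = (1/996 - 109) - 54 = -108563/996 - 54 = -162347/996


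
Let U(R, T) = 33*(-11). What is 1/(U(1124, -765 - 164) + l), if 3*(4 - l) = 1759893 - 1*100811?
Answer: -3/1660159 ≈ -1.8071e-6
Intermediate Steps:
U(R, T) = -363
l = -1659070/3 (l = 4 - (1759893 - 1*100811)/3 = 4 - (1759893 - 100811)/3 = 4 - 1/3*1659082 = 4 - 1659082/3 = -1659070/3 ≈ -5.5302e+5)
1/(U(1124, -765 - 164) + l) = 1/(-363 - 1659070/3) = 1/(-1660159/3) = -3/1660159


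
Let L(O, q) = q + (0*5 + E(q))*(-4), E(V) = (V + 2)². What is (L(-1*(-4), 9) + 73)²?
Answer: 161604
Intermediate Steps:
E(V) = (2 + V)²
L(O, q) = q - 4*(2 + q)² (L(O, q) = q + (0*5 + (2 + q)²)*(-4) = q + (0 + (2 + q)²)*(-4) = q + (2 + q)²*(-4) = q - 4*(2 + q)²)
(L(-1*(-4), 9) + 73)² = ((9 - 4*(2 + 9)²) + 73)² = ((9 - 4*11²) + 73)² = ((9 - 4*121) + 73)² = ((9 - 484) + 73)² = (-475 + 73)² = (-402)² = 161604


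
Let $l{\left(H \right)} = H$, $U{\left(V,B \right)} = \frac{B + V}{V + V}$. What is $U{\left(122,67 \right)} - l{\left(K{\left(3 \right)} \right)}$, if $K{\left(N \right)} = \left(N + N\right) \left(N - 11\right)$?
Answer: $\frac{11901}{244} \approx 48.775$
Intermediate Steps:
$U{\left(V,B \right)} = \frac{B + V}{2 V}$
$K{\left(N \right)} = 2 N \left(-11 + N\right)$
$U{\left(122,67 \right)} - l{\left(K{\left(3 \right)} \right)} = \frac{67 + 122}{2 \cdot 122} - 2 \cdot 3 \left(-11 + 3\right) = \frac{1}{2} \cdot \frac{1}{122} \cdot 189 - 2 \cdot 3 \left(-8\right) = \frac{189}{244} - -48 = \frac{189}{244} + 48 = \frac{11901}{244}$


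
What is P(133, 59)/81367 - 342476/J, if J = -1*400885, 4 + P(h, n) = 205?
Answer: 27946822577/32618809795 ≈ 0.85677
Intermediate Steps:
P(h, n) = 201 (P(h, n) = -4 + 205 = 201)
J = -400885
P(133, 59)/81367 - 342476/J = 201/81367 - 342476/(-400885) = 201*(1/81367) - 342476*(-1/400885) = 201/81367 + 342476/400885 = 27946822577/32618809795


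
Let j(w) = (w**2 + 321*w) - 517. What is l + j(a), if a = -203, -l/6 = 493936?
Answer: -2988087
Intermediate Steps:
l = -2963616 (l = -6*493936 = -2963616)
j(w) = -517 + w**2 + 321*w
l + j(a) = -2963616 + (-517 + (-203)**2 + 321*(-203)) = -2963616 + (-517 + 41209 - 65163) = -2963616 - 24471 = -2988087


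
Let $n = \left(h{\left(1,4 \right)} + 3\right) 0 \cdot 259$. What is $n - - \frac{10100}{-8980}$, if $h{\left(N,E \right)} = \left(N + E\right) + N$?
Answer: $- \frac{505}{449} \approx -1.1247$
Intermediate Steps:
$h{\left(N,E \right)} = E + 2 N$ ($h{\left(N,E \right)} = \left(E + N\right) + N = E + 2 N$)
$n = 0$ ($n = \left(\left(4 + 2 \cdot 1\right) + 3\right) 0 \cdot 259 = \left(\left(4 + 2\right) + 3\right) 0 \cdot 259 = \left(6 + 3\right) 0 \cdot 259 = 9 \cdot 0 \cdot 259 = 0 \cdot 259 = 0$)
$n - - \frac{10100}{-8980} = 0 - - \frac{10100}{-8980} = 0 - \left(-10100\right) \left(- \frac{1}{8980}\right) = 0 - \frac{505}{449} = - \frac{505}{449}$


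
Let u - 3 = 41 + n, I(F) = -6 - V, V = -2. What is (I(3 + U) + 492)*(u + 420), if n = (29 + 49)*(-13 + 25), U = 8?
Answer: 683200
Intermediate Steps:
n = 936 (n = 78*12 = 936)
I(F) = -4 (I(F) = -6 - 1*(-2) = -6 + 2 = -4)
u = 980 (u = 3 + (41 + 936) = 3 + 977 = 980)
(I(3 + U) + 492)*(u + 420) = (-4 + 492)*(980 + 420) = 488*1400 = 683200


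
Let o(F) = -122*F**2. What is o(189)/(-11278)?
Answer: 2178981/5639 ≈ 386.41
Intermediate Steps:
o(189)/(-11278) = -122*189**2/(-11278) = -122*35721*(-1/11278) = -4357962*(-1/11278) = 2178981/5639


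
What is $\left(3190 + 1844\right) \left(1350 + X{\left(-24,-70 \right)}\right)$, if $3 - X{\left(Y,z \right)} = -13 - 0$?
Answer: $6876444$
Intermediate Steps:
$X{\left(Y,z \right)} = 16$ ($X{\left(Y,z \right)} = 3 - \left(-13 - 0\right) = 3 - \left(-13 + 0\right) = 3 - -13 = 3 + 13 = 16$)
$\left(3190 + 1844\right) \left(1350 + X{\left(-24,-70 \right)}\right) = \left(3190 + 1844\right) \left(1350 + 16\right) = 5034 \cdot 1366 = 6876444$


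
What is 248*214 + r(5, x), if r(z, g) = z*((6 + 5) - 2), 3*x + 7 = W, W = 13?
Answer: 53117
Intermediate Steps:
x = 2 (x = -7/3 + (⅓)*13 = -7/3 + 13/3 = 2)
r(z, g) = 9*z (r(z, g) = z*(11 - 2) = z*9 = 9*z)
248*214 + r(5, x) = 248*214 + 9*5 = 53072 + 45 = 53117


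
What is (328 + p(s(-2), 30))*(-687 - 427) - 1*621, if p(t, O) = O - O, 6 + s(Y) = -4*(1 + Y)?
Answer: -366013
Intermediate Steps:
s(Y) = -10 - 4*Y (s(Y) = -6 - 4*(1 + Y) = -6 + (-4 - 4*Y) = -10 - 4*Y)
p(t, O) = 0
(328 + p(s(-2), 30))*(-687 - 427) - 1*621 = (328 + 0)*(-687 - 427) - 1*621 = 328*(-1114) - 621 = -365392 - 621 = -366013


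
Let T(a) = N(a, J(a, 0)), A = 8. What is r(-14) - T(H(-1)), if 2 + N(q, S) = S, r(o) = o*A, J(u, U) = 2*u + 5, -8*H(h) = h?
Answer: -461/4 ≈ -115.25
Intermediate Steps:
H(h) = -h/8
J(u, U) = 5 + 2*u
r(o) = 8*o (r(o) = o*8 = 8*o)
N(q, S) = -2 + S
T(a) = 3 + 2*a (T(a) = -2 + (5 + 2*a) = 3 + 2*a)
r(-14) - T(H(-1)) = 8*(-14) - (3 + 2*(-⅛*(-1))) = -112 - (3 + 2*(⅛)) = -112 - (3 + ¼) = -112 - 1*13/4 = -112 - 13/4 = -461/4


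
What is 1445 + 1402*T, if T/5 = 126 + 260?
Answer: 2707305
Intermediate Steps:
T = 1930 (T = 5*(126 + 260) = 5*386 = 1930)
1445 + 1402*T = 1445 + 1402*1930 = 1445 + 2705860 = 2707305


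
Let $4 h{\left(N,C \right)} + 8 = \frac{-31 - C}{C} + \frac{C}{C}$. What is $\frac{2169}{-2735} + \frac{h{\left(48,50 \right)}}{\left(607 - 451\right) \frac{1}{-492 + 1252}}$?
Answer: $- \frac{4817747}{426660} \approx -11.292$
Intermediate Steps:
$h{\left(N,C \right)} = - \frac{7}{4} + \frac{-31 - C}{4 C}$ ($h{\left(N,C \right)} = -2 + \frac{\frac{-31 - C}{C} + \frac{C}{C}}{4} = -2 + \frac{\frac{-31 - C}{C} + 1}{4} = -2 + \frac{1 + \frac{-31 - C}{C}}{4} = -2 + \left(\frac{1}{4} + \frac{-31 - C}{4 C}\right) = - \frac{7}{4} + \frac{-31 - C}{4 C}$)
$\frac{2169}{-2735} + \frac{h{\left(48,50 \right)}}{\left(607 - 451\right) \frac{1}{-492 + 1252}} = \frac{2169}{-2735} + \frac{-2 - \frac{31}{4 \cdot 50}}{\left(607 - 451\right) \frac{1}{-492 + 1252}} = 2169 \left(- \frac{1}{2735}\right) + \frac{-2 - \frac{31}{200}}{156 \cdot \frac{1}{760}} = - \frac{2169}{2735} + \frac{-2 - \frac{31}{200}}{156 \cdot \frac{1}{760}} = - \frac{2169}{2735} - \frac{431}{200 \cdot \frac{39}{190}} = - \frac{2169}{2735} - \frac{8189}{780} = - \frac{4817747}{426660}$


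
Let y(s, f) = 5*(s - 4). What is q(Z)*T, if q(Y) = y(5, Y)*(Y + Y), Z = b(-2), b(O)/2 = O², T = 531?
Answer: 42480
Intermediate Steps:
b(O) = 2*O²
Z = 8 (Z = 2*(-2)² = 2*4 = 8)
y(s, f) = -20 + 5*s (y(s, f) = 5*(-4 + s) = -20 + 5*s)
q(Y) = 10*Y (q(Y) = (-20 + 5*5)*(Y + Y) = (-20 + 25)*(2*Y) = 5*(2*Y) = 10*Y)
q(Z)*T = (10*8)*531 = 80*531 = 42480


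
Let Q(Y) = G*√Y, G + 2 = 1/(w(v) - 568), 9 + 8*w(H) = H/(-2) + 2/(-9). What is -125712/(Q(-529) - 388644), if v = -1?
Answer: 155060205964827408/479375234923594237 - 18369089170488*I/479375234923594237 ≈ 0.32346 - 3.8319e-5*I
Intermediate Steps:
w(H) = -83/72 - H/16 (w(H) = -9/8 + (H/(-2) + 2/(-9))/8 = -9/8 + (H*(-½) + 2*(-⅑))/8 = -9/8 + (-H/2 - 2/9)/8 = -9/8 + (-2/9 - H/2)/8 = -9/8 + (-1/36 - H/16) = -83/72 - H/16)
G = -164042/81949 (G = -2 + 1/((-83/72 - 1/16*(-1)) - 568) = -2 + 1/((-83/72 + 1/16) - 568) = -2 + 1/(-157/144 - 568) = -2 + 1/(-81949/144) = -2 - 144/81949 = -164042/81949 ≈ -2.0018)
Q(Y) = -164042*√Y/81949
-125712/(Q(-529) - 388644) = -125712/(-164042*I/3563 - 388644) = -125712*12694969*(-388644 + 164042*I/3563)/1917500939694376948 = -398977485732*(-388644 + 164042*I/3563)/479375234923594237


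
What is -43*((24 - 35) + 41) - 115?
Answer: -1405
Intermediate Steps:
-43*((24 - 35) + 41) - 115 = -43*(-11 + 41) - 115 = -43*30 - 115 = -1290 - 115 = -1405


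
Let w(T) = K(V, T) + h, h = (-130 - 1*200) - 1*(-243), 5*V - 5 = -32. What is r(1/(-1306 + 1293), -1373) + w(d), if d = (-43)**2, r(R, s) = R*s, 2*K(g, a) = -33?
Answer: 55/26 ≈ 2.1154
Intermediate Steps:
V = -27/5 (V = 1 + (1/5)*(-32) = 1 - 32/5 = -27/5 ≈ -5.4000)
K(g, a) = -33/2 (K(g, a) = (1/2)*(-33) = -33/2)
h = -87 (h = (-130 - 200) + 243 = -330 + 243 = -87)
d = 1849
w(T) = -207/2 (w(T) = -33/2 - 87 = -207/2)
r(1/(-1306 + 1293), -1373) + w(d) = -1373/(-1306 + 1293) - 207/2 = -1373/(-13) - 207/2 = -1/13*(-1373) - 207/2 = 1373/13 - 207/2 = 55/26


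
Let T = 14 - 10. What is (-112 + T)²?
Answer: 11664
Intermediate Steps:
T = 4
(-112 + T)² = (-112 + 4)² = (-108)² = 11664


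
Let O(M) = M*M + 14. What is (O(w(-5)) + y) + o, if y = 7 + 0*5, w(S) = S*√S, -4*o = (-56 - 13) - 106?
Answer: -241/4 ≈ -60.250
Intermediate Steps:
o = 175/4 (o = -((-56 - 13) - 106)/4 = -(-69 - 106)/4 = -¼*(-175) = 175/4 ≈ 43.750)
w(S) = S^(3/2)
y = 7 (y = 7 + 0 = 7)
O(M) = 14 + M² (O(M) = M² + 14 = 14 + M²)
(O(w(-5)) + y) + o = ((14 + ((-5)^(3/2))²) + 7) + 175/4 = ((14 + (-5*I*√5)²) + 7) + 175/4 = ((14 - 125) + 7) + 175/4 = (-111 + 7) + 175/4 = -104 + 175/4 = -241/4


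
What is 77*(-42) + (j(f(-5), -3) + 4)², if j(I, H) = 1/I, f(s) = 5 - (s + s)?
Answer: -723929/225 ≈ -3217.5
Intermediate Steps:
f(s) = 5 - 2*s
77*(-42) + (j(f(-5), -3) + 4)² = 77*(-42) + (1/(5 - 2*(-5)) + 4)² = -3234 + (1/(5 + 10) + 4)² = -3234 + (1/15 + 4)² = -3234 + (61/15)² = -3234 + 3721/225 = -723929/225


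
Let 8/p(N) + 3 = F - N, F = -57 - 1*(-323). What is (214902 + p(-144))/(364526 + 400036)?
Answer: 43732561/155588367 ≈ 0.28108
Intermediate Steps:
F = 266 (F = -57 + 323 = 266)
p(N) = 8/(263 - N) (p(N) = 8/(-3 + (266 - N)) = 8/(263 - N))
(214902 + p(-144))/(364526 + 400036) = (214902 - 8/(-263 - 144))/(364526 + 400036) = (214902 - 8/(-407))/764562 = (214902 - 8*(-1/407))*(1/764562) = (214902 + 8/407)*(1/764562) = (87465122/407)*(1/764562) = 43732561/155588367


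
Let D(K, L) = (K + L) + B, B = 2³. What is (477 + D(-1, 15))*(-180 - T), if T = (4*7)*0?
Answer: -89820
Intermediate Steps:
B = 8
D(K, L) = 8 + K + L (D(K, L) = (K + L) + 8 = 8 + K + L)
T = 0 (T = 28*0 = 0)
(477 + D(-1, 15))*(-180 - T) = (477 + (8 - 1 + 15))*(-180 - 1*0) = (477 + 22)*(-180 + 0) = 499*(-180) = -89820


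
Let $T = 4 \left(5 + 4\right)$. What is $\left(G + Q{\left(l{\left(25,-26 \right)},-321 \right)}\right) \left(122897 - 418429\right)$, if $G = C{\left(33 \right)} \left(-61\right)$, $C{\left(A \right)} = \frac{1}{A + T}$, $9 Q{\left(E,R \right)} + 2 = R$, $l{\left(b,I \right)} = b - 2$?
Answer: $\frac{2249589584}{207} \approx 1.0868 \cdot 10^{7}$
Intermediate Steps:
$l{\left(b,I \right)} = -2 + b$
$T = 36$ ($T = 4 \cdot 9 = 36$)
$Q{\left(E,R \right)} = - \frac{2}{9} + \frac{R}{9}$
$C{\left(A \right)} = \frac{1}{36 + A}$ ($C{\left(A \right)} = \frac{1}{A + 36} = \frac{1}{36 + A}$)
$G = - \frac{61}{69}$ ($G = \frac{1}{36 + 33} \left(-61\right) = \frac{1}{69} \left(-61\right) = - \frac{61}{69} \approx -0.88406$)
$\left(G + Q{\left(l{\left(25,-26 \right)},-321 \right)}\right) \left(122897 - 418429\right) = \left(- \frac{61}{69} + \left(- \frac{2}{9} + \frac{1}{9} \left(-321\right)\right)\right) \left(122897 - 418429\right) = \left(- \frac{61}{69} - \frac{323}{9}\right) \left(-295532\right) = \left(- \frac{7612}{207}\right) \left(-295532\right) = \frac{2249589584}{207}$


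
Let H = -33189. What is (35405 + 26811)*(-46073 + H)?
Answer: -4931364592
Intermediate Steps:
(35405 + 26811)*(-46073 + H) = (35405 + 26811)*(-46073 - 33189) = 62216*(-79262) = -4931364592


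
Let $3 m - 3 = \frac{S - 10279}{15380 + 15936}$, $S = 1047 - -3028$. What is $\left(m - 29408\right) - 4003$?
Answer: $- \frac{261567407}{7829} \approx -33410.0$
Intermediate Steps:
$S = 4075$ ($S = 1047 + 3028 = 4075$)
$m = \frac{7312}{7829}$ ($m = 1 + \frac{\left(4075 - 10279\right) \frac{1}{15380 + 15936}}{3} = 1 + \frac{\left(-6204\right) \frac{1}{31316}}{3} = 1 + \frac{1}{3} \left(- \frac{1551}{7829}\right) = 1 - \frac{517}{7829} = \frac{7312}{7829} \approx 0.93396$)
$\left(m - 29408\right) - 4003 = \left(\frac{7312}{7829} - 29408\right) - 4003 = - \frac{230227920}{7829} - 4003 = - \frac{261567407}{7829}$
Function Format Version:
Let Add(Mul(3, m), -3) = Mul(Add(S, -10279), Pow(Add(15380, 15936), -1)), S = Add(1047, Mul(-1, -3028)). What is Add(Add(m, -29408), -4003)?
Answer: Rational(-261567407, 7829) ≈ -33410.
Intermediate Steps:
S = 4075 (S = Add(1047, 3028) = 4075)
m = Rational(7312, 7829) (m = Add(1, Mul(Rational(1, 3), Mul(Add(4075, -10279), Pow(Add(15380, 15936), -1)))) = Add(1, Mul(Rational(1, 3), Mul(-6204, Pow(31316, -1)))) = Add(1, Mul(Rational(1, 3), Mul(-6204, Rational(1, 31316)))) = Add(1, Mul(Rational(1, 3), Rational(-1551, 7829))) = Add(1, Rational(-517, 7829)) = Rational(7312, 7829) ≈ 0.93396)
Add(Add(m, -29408), -4003) = Add(Add(Rational(7312, 7829), -29408), -4003) = Add(Rational(-230227920, 7829), -4003) = Rational(-261567407, 7829)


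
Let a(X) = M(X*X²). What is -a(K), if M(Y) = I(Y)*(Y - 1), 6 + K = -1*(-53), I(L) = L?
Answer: -10779111506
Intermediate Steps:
K = 47 (K = -6 - 1*(-53) = -6 + 53 = 47)
M(Y) = Y*(-1 + Y) (M(Y) = Y*(Y - 1) = Y*(-1 + Y))
a(X) = X³*(-1 + X³) (a(X) = (X*X²)*(-1 + X*X²) = X³*(-1 + X³))
-a(K) = -(47⁶ - 1*47³) = -(10779215329 - 1*103823) = -(10779215329 - 103823) = -1*10779111506 = -10779111506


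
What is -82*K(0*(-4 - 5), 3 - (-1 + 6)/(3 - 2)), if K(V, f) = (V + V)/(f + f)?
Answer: 0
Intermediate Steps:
K(V, f) = V/f (K(V, f) = (2*V)/((2*f)) = (2*V)*(1/(2*f)) = V/f)
-82*K(0*(-4 - 5), 3 - (-1 + 6)/(3 - 2)) = -82*0*(-4 - 5)/(3 - (-1 + 6)/(3 - 2)) = -82*0*(-9)/(3 - 5/1) = -0/(3 - 5) = -0/(-2) = -0*(-1)/2 = -82*0 = 0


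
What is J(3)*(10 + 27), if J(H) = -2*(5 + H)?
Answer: -592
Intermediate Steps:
J(H) = -10 - 2*H
J(3)*(10 + 27) = (-10 - 2*3)*(10 + 27) = (-10 - 6)*37 = -16*37 = -592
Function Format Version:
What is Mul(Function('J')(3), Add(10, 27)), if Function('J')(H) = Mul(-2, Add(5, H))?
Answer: -592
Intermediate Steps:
Function('J')(H) = Add(-10, Mul(-2, H))
Mul(Function('J')(3), Add(10, 27)) = Mul(Add(-10, Mul(-2, 3)), Add(10, 27)) = Mul(Add(-10, -6), 37) = Mul(-16, 37) = -592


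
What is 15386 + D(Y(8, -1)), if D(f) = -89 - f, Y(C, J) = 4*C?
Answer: 15265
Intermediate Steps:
15386 + D(Y(8, -1)) = 15386 + (-89 - 4*8) = 15386 + (-89 - 1*32) = 15386 + (-89 - 32) = 15386 - 121 = 15265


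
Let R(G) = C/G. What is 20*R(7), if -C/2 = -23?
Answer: 920/7 ≈ 131.43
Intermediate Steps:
C = 46 (C = -2*(-23) = 46)
R(G) = 46/G
20*R(7) = 20*(46/7) = 920/7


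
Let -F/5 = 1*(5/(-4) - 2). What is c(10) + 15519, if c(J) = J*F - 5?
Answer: 31353/2 ≈ 15677.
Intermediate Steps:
F = 65/4 (F = -5*(5/(-4) - 2) = -5*(5*(-¼) - 2) = -5*(-5/4 - 2) = -5*(-13)/4 = -5*(-13/4) = 65/4 ≈ 16.250)
c(J) = -5 + 65*J/4 (c(J) = J*(65/4) - 5 = 65*J/4 - 5 = -5 + 65*J/4)
c(10) + 15519 = (-5 + (65/4)*10) + 15519 = (-5 + 325/2) + 15519 = 315/2 + 15519 = 31353/2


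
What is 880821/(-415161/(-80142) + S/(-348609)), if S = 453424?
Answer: 8202857687098146/36130184947 ≈ 2.2704e+5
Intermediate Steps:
880821/(-415161/(-80142) + S/(-348609)) = 880821/(-415161/(-80142) + 453424/(-348609)) = 880821/(-415161*(-1/80142) + 453424*(-1/348609)) = 880821/(138387/26714 - 453424/348609) = 880821/(36130184947/9312740826) = 880821*(9312740826/36130184947) = 8202857687098146/36130184947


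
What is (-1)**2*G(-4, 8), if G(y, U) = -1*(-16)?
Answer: 16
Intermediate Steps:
G(y, U) = 16
(-1)**2*G(-4, 8) = (-1)**2*16 = 1*16 = 16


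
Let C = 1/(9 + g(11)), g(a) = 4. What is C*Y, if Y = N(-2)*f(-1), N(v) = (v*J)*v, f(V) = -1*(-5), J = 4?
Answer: 80/13 ≈ 6.1538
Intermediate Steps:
f(V) = 5
N(v) = 4*v**2 (N(v) = (v*4)*v = (4*v)*v = 4*v**2)
C = 1/13 (C = 1/(9 + 4) = 1/13 ≈ 0.076923)
Y = 80 (Y = (4*(-2)**2)*5 = (4*4)*5 = 16*5 = 80)
C*Y = (1/13)*80 = 80/13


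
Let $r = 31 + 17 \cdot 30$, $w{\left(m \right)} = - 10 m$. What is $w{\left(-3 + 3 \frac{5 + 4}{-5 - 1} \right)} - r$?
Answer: $-466$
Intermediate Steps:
$r = 541$ ($r = 31 + 510 = 541$)
$w{\left(-3 + 3 \frac{5 + 4}{-5 - 1} \right)} - r = - 10 \left(-3 + 3 \frac{5 + 4}{-5 - 1}\right) - 541 = - 10 \left(-3 + 3 \frac{9}{-6}\right) - 541 = - 10 \left(-3 + 3 \cdot 9 \left(- \frac{1}{6}\right)\right) - 541 = - 10 \left(-3 + 3 \left(- \frac{3}{2}\right)\right) - 541 = - 10 \left(-3 - \frac{9}{2}\right) - 541 = \left(-10\right) \left(- \frac{15}{2}\right) - 541 = 75 - 541 = -466$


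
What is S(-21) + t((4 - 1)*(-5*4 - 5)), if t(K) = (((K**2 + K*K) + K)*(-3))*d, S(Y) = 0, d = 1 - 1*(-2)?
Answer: -100575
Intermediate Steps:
d = 3 (d = 1 + 2 = 3)
t(K) = -18*K**2 - 9*K (t(K) = (((K**2 + K*K) + K)*(-3))*3 = (((K**2 + K**2) + K)*(-3))*3 = ((2*K**2 + K)*(-3))*3 = ((K + 2*K**2)*(-3))*3 = (-6*K**2 - 3*K)*3 = -18*K**2 - 9*K)
S(-21) + t((4 - 1)*(-5*4 - 5)) = 0 - 9*(4 - 1)*(-5*4 - 5)*(1 + 2*((4 - 1)*(-5*4 - 5))) = 0 - 9*3*(-20 - 5)*(1 + 2*(3*(-20 - 5))) = 0 - 9*3*(-25)*(1 + 2*(3*(-25))) = 0 - 9*(-75)*(1 + 2*(-75)) = 0 - 9*(-75)*(1 - 150) = 0 - 9*(-75)*(-149) = 0 - 100575 = -100575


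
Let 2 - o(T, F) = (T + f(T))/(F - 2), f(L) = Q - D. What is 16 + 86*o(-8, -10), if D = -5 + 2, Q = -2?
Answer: 827/6 ≈ 137.83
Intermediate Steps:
D = -3
f(L) = 1 (f(L) = -2 - 1*(-3) = -2 + 3 = 1)
o(T, F) = 2 - (1 + T)/(-2 + F) (o(T, F) = 2 - (T + 1)/(F - 2) = 2 - (1 + T)/(-2 + F))
16 + 86*o(-8, -10) = 16 + 86*((-5 - 1*(-8) + 2*(-10))/(-2 - 10)) = 16 + 86*((-5 + 8 - 20)/(-12)) = 16 + 86*(-1/12*(-17)) = 16 + 86*(17/12) = 16 + 731/6 = 827/6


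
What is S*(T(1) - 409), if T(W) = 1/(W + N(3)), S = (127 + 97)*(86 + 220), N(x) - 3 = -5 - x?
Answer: -28051632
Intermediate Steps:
N(x) = -2 - x (N(x) = 3 + (-5 - x) = -2 - x)
S = 68544 (S = 224*306 = 68544)
T(W) = 1/(-5 + W) (T(W) = 1/(W + (-2 - 1*3)) = 1/(W + (-2 - 3)) = 1/(W - 5) = 1/(-5 + W))
S*(T(1) - 409) = 68544*(1/(-5 + 1) - 409) = 68544*(1/(-4) - 409) = 68544*(-¼ - 409) = 68544*(-1637/4) = -28051632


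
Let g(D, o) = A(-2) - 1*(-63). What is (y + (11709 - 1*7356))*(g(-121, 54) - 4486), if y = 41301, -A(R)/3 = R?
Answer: -201653718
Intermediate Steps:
A(R) = -3*R
g(D, o) = 69 (g(D, o) = -3*(-2) - 1*(-63) = 6 + 63 = 69)
(y + (11709 - 1*7356))*(g(-121, 54) - 4486) = (41301 + (11709 - 1*7356))*(69 - 4486) = (41301 + (11709 - 7356))*(-4417) = (41301 + 4353)*(-4417) = 45654*(-4417) = -201653718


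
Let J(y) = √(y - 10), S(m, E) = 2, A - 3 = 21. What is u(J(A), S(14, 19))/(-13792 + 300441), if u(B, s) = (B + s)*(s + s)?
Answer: 8/286649 + 4*√14/286649 ≈ 8.0121e-5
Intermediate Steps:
A = 24 (A = 3 + 21 = 24)
J(y) = √(-10 + y)
u(B, s) = 2*s*(B + s) (u(B, s) = (B + s)*(2*s) = 2*s*(B + s))
u(J(A), S(14, 19))/(-13792 + 300441) = (2*2*(√(-10 + 24) + 2))/(-13792 + 300441) = (2*2*(√14 + 2))/286649 = (2*2*(2 + √14))*(1/286649) = (8 + 4*√14)*(1/286649) = 8/286649 + 4*√14/286649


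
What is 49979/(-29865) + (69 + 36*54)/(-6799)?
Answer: -399925466/203052135 ≈ -1.9696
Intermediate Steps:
49979/(-29865) + (69 + 36*54)/(-6799) = 49979*(-1/29865) + (69 + 1944)*(-1/6799) = -49979/29865 + 2013*(-1/6799) = -49979/29865 - 2013/6799 = -399925466/203052135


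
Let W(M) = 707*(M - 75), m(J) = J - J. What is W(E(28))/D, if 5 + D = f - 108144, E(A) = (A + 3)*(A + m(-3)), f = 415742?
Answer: 43127/23661 ≈ 1.8227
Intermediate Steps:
m(J) = 0
E(A) = A*(3 + A) (E(A) = (A + 3)*(A + 0) = (3 + A)*A = A*(3 + A))
W(M) = -53025 + 707*M (W(M) = 707*(-75 + M) = -53025 + 707*M)
D = 307593 (D = -5 + (415742 - 108144) = -5 + 307598 = 307593)
W(E(28))/D = (-53025 + 707*(28*(3 + 28)))/307593 = (-53025 + 707*(28*31))*(1/307593) = (-53025 + 707*868)*(1/307593) = (-53025 + 613676)*(1/307593) = 560651*(1/307593) = 43127/23661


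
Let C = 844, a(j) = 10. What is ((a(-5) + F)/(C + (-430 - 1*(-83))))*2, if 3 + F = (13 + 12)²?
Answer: 1264/497 ≈ 2.5433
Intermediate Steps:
F = 622 (F = -3 + (13 + 12)² = -3 + 25² = -3 + 625 = 622)
((a(-5) + F)/(C + (-430 - 1*(-83))))*2 = ((10 + 622)/(844 + (-430 - 1*(-83))))*2 = (632/(844 + (-430 + 83)))*2 = (632/(844 - 347))*2 = (632/497)*2 = 1264/497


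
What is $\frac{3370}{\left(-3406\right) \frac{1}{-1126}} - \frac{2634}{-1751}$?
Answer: $\frac{3326675512}{2981953} \approx 1115.6$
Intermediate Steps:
$\frac{3370}{\left(-3406\right) \frac{1}{-1126}} - \frac{2634}{-1751} = \frac{3370}{\left(-3406\right) \left(- \frac{1}{1126}\right)} - - \frac{2634}{1751} = \frac{3370}{\frac{1703}{563}} + \frac{2634}{1751} = 3370 \cdot \frac{563}{1703} + \frac{2634}{1751} = \frac{1897310}{1703} + \frac{2634}{1751} = \frac{3326675512}{2981953}$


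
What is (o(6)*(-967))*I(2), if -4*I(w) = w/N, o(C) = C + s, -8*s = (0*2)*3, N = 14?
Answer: 2901/14 ≈ 207.21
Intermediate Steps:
s = 0 (s = -0*2*3/8 = -0*3 = -1/8*0 = 0)
o(C) = C (o(C) = C + 0 = C)
I(w) = -w/56 (I(w) = -w/(4*14) = -w/56)
(o(6)*(-967))*I(2) = (6*(-967))*(-1/56*2) = -5802*(-1/28) = 2901/14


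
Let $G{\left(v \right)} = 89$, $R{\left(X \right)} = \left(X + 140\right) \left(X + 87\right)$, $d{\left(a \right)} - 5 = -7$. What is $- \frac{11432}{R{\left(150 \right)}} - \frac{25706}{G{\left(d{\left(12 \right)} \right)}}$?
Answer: $- \frac{883895414}{3058485} \approx -289.0$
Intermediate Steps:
$d{\left(a \right)} = -2$ ($d{\left(a \right)} = 5 - 7 = -2$)
$R{\left(X \right)} = \left(87 + X\right) \left(140 + X\right)$ ($R{\left(X \right)} = \left(140 + X\right) \left(87 + X\right) = \left(87 + X\right) \left(140 + X\right)$)
$- \frac{11432}{R{\left(150 \right)}} - \frac{25706}{G{\left(d{\left(12 \right)} \right)}} = - \frac{11432}{12180 + 150^{2} + 227 \cdot 150} - \frac{25706}{89} = - \frac{11432}{12180 + 22500 + 34050} - \frac{25706}{89} = - \frac{11432}{68730} - \frac{25706}{89} = \left(-11432\right) \frac{1}{68730} - \frac{25706}{89} = - \frac{5716}{34365} - \frac{25706}{89} = - \frac{883895414}{3058485}$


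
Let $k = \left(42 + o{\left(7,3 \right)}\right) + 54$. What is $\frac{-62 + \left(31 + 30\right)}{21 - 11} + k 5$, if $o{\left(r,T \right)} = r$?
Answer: $\frac{5149}{10} \approx 514.9$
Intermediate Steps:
$k = 103$ ($k = \left(42 + 7\right) + 54 = 49 + 54 = 103$)
$\frac{-62 + \left(31 + 30\right)}{21 - 11} + k 5 = \frac{-62 + \left(31 + 30\right)}{21 - 11} + 103 \cdot 5 = \frac{-62 + 61}{10} + 515 = \left(-1\right) \frac{1}{10} + 515 = - \frac{1}{10} + 515 = \frac{5149}{10}$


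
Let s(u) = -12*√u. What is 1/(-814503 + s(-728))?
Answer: I/(3*(-271501*I + 8*√182)) ≈ -1.2277e-6 + 4.8805e-10*I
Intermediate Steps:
1/(-814503 + s(-728)) = 1/(-814503 - 24*I*√182)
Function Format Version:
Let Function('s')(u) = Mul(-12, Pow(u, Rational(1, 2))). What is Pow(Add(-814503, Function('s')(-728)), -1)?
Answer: Mul(Rational(1, 3), I, Pow(Add(Mul(-271501, I), Mul(8, Pow(182, Rational(1, 2)))), -1)) ≈ Add(-1.2277e-6, Mul(4.8805e-10, I))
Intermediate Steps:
Pow(Add(-814503, Function('s')(-728)), -1) = Pow(Add(-814503, Mul(-12, Pow(-728, Rational(1, 2)))), -1) = Pow(Add(-814503, Mul(-12, Mul(2, I, Pow(182, Rational(1, 2))))), -1) = Pow(Add(-814503, Mul(-24, I, Pow(182, Rational(1, 2)))), -1)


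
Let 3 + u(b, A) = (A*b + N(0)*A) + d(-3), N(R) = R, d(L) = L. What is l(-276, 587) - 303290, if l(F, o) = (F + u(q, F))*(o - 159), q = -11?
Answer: 875422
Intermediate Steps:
u(b, A) = -6 + A*b (u(b, A) = -3 + ((A*b + 0*A) - 3) = -3 + ((A*b + 0) - 3) = -3 + (A*b - 3) = -3 + (-3 + A*b) = -6 + A*b)
l(F, o) = (-159 + o)*(-6 - 10*F) (l(F, o) = (F + (-6 + F*(-11)))*(o - 159) = (F + (-6 - 11*F))*(-159 + o) = (-6 - 10*F)*(-159 + o) = (-159 + o)*(-6 - 10*F))
l(-276, 587) - 303290 = (954 - 6*587 + 1590*(-276) - 10*(-276)*587) - 303290 = (954 - 3522 - 438840 + 1620120) - 303290 = 1178712 - 303290 = 875422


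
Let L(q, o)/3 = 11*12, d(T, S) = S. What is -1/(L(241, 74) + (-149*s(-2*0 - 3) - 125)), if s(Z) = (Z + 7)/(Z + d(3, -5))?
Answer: -2/691 ≈ -0.0028944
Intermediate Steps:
L(q, o) = 396 (L(q, o) = 3*(11*12) = 3*132 = 396)
s(Z) = (7 + Z)/(-5 + Z) (s(Z) = (Z + 7)/(Z - 5) = (7 + Z)/(-5 + Z))
-1/(L(241, 74) + (-149*s(-2*0 - 3) - 125)) = -1/(396 + (-149*(7 + (-2*0 - 3))/(-5 + (-2*0 - 3)) - 125)) = -1/(396 + (-149*(7 + (0 - 3))/(-5 + (0 - 3)) - 125)) = -1/(396 + (-149*(7 - 3)/(-5 - 3) - 125)) = -1/(396 + (-149*4/(-8) - 125)) = -1/(396 + (-(-149)*4/8 - 125)) = -1/(396 + (-149*(-½) - 125)) = -1/(396 + (149/2 - 125)) = -1/(396 - 101/2) = -1/691/2 = -1*2/691 = -2/691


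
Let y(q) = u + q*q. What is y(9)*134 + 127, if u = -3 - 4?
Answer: 10043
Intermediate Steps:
u = -7
y(q) = -7 + q² (y(q) = -7 + q*q = -7 + q²)
y(9)*134 + 127 = (-7 + 9²)*134 + 127 = (-7 + 81)*134 + 127 = 74*134 + 127 = 9916 + 127 = 10043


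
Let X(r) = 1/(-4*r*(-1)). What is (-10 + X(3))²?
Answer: 14161/144 ≈ 98.340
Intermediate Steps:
X(r) = 1/(4*r)
(-10 + X(3))² = (-10 + (¼)/3)² = (-10 + (¼)*(⅓))² = (-10 + 1/12)² = (-119/12)² = 14161/144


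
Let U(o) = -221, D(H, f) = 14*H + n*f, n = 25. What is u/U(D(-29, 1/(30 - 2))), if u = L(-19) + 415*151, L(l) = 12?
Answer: -62677/221 ≈ -283.61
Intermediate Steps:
D(H, f) = 14*H + 25*f
u = 62677 (u = 12 + 415*151 = 12 + 62665 = 62677)
u/U(D(-29, 1/(30 - 2))) = 62677/(-221) = 62677*(-1/221) = -62677/221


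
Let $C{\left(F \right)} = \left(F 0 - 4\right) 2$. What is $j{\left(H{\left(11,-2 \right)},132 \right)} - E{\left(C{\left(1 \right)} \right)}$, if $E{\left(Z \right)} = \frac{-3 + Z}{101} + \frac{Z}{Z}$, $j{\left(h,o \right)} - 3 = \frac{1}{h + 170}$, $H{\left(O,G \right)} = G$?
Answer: $\frac{35885}{16968} \approx 2.1149$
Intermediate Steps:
$j{\left(h,o \right)} = 3 + \frac{1}{170 + h}$ ($j{\left(h,o \right)} = 3 + \frac{1}{h + 170} = 3 + \frac{1}{170 + h}$)
$C{\left(F \right)} = -8$ ($C{\left(F \right)} = \left(0 - 4\right) 2 = \left(-4\right) 2 = -8$)
$E{\left(Z \right)} = \frac{98}{101} + \frac{Z}{101}$ ($E{\left(Z \right)} = \left(-3 + Z\right) \frac{1}{101} + 1 = \left(- \frac{3}{101} + \frac{Z}{101}\right) + 1 = \frac{98}{101} + \frac{Z}{101}$)
$j{\left(H{\left(11,-2 \right)},132 \right)} - E{\left(C{\left(1 \right)} \right)} = \frac{511 + 3 \left(-2\right)}{170 - 2} - \left(\frac{98}{101} + \frac{1}{101} \left(-8\right)\right) = \frac{511 - 6}{168} - \left(\frac{98}{101} - \frac{8}{101}\right) = \frac{1}{168} \cdot 505 - \frac{90}{101} = \frac{505}{168} - \frac{90}{101} = \frac{35885}{16968}$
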